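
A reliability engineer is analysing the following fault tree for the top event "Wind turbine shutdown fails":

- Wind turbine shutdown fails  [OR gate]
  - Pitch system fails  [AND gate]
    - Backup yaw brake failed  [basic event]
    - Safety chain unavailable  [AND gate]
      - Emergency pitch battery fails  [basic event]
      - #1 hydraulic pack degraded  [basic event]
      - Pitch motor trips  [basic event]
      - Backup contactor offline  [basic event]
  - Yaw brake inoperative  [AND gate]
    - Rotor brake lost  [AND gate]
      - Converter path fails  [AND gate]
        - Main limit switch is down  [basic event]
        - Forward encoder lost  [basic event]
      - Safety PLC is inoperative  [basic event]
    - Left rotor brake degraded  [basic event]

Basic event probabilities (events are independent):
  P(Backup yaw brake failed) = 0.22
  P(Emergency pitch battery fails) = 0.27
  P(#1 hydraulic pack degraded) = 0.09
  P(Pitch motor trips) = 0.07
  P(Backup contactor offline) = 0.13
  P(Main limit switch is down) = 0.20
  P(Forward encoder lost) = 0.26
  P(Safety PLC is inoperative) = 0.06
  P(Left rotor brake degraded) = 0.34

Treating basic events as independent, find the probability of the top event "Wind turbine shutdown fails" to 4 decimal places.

P(Safety chain unavailable) [AND] = 0.27 × 0.09 × 0.07 × 0.13 = 0.000221
P(Pitch system fails) [AND] = 0.22 × 0.000221 = 0.000049
P(Converter path fails) [AND] = 0.20 × 0.26 = 0.052000
P(Rotor brake lost) [AND] = 0.052000 × 0.06 = 0.003120
P(Yaw brake inoperative) [AND] = 0.003120 × 0.34 = 0.001061
P(Wind turbine shutdown fails) [OR] = 1 − (1−0.000049) × (1−0.001061) = 0.001110
Rounded to 4 decimal places: P(Wind turbine shutdown fails) ≈ 0.0011.

0.0011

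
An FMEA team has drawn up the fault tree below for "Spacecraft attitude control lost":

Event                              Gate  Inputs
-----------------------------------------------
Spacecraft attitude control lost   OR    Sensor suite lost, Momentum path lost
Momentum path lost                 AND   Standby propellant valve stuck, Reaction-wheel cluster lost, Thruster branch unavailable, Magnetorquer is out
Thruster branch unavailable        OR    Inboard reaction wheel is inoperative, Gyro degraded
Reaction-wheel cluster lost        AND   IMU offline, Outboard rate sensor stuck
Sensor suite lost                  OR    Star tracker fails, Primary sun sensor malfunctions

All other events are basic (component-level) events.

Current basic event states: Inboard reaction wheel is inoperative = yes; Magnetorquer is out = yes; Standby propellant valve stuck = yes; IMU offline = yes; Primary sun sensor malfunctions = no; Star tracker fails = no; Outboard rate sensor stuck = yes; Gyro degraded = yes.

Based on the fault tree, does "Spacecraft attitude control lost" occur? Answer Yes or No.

Sensor suite lost [OR]: Star tracker fails=not, Primary sun sensor malfunctions=not → no input occurs → does not occur.
Reaction-wheel cluster lost [AND]: IMU offline=occurs, Outboard rate sensor stuck=occurs → all inputs occur → occurs.
Thruster branch unavailable [OR]: Inboard reaction wheel is inoperative=occurs, Gyro degraded=occurs → at least one input occurs → occurs.
Momentum path lost [AND]: Standby propellant valve stuck=occurs, Reaction-wheel cluster lost=occurs, Thruster branch unavailable=occurs, Magnetorquer is out=occurs → all inputs occur → occurs.
Spacecraft attitude control lost [OR]: Sensor suite lost=not, Momentum path lost=occurs → at least one input occurs → occurs.

Yes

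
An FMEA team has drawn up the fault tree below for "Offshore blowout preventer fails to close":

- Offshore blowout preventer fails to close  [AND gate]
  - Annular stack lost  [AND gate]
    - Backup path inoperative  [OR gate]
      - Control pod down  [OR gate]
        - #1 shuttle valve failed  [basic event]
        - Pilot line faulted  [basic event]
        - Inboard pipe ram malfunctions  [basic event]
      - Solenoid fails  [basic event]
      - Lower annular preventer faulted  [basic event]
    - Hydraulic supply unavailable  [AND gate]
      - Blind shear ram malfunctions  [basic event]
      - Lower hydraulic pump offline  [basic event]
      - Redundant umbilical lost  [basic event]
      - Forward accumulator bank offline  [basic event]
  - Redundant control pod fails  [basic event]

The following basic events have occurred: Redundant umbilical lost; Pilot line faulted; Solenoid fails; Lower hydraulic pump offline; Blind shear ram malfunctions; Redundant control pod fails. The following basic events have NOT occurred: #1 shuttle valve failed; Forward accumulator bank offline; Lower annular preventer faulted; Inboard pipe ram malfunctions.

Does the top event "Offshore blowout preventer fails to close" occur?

Control pod down [OR]: #1 shuttle valve failed=not, Pilot line faulted=occurs, Inboard pipe ram malfunctions=not → at least one input occurs → occurs.
Backup path inoperative [OR]: Control pod down=occurs, Solenoid fails=occurs, Lower annular preventer faulted=not → at least one input occurs → occurs.
Hydraulic supply unavailable [AND]: Blind shear ram malfunctions=occurs, Lower hydraulic pump offline=occurs, Redundant umbilical lost=occurs, Forward accumulator bank offline=not → not all inputs occur → does not occur.
Annular stack lost [AND]: Backup path inoperative=occurs, Hydraulic supply unavailable=not → not all inputs occur → does not occur.
Offshore blowout preventer fails to close [AND]: Annular stack lost=not, Redundant control pod fails=occurs → not all inputs occur → does not occur.

No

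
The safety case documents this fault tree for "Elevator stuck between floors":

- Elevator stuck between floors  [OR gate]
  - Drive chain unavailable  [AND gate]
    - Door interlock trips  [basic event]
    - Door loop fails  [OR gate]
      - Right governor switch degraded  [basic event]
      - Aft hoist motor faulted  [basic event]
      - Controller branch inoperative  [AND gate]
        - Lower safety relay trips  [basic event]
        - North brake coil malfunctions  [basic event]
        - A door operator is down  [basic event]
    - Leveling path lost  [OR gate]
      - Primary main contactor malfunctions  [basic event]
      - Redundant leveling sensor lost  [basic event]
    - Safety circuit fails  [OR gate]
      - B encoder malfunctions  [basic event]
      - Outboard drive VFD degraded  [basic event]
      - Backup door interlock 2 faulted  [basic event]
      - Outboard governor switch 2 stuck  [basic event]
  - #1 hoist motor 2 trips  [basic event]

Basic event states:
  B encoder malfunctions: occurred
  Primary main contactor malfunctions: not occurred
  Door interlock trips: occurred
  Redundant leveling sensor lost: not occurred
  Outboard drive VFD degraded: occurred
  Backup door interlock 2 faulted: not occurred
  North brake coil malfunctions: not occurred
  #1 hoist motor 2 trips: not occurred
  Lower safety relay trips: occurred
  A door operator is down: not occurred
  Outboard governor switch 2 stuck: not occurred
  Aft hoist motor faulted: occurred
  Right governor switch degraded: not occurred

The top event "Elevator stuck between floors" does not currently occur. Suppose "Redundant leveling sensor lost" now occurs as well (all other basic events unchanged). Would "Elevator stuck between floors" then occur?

Counterfactual: set "Redundant leveling sensor lost" to occurred.
Controller branch inoperative [AND]: Lower safety relay trips=occurs, North brake coil malfunctions=not, A door operator is down=not → not all inputs occur → does not occur.
Door loop fails [OR]: Right governor switch degraded=not, Aft hoist motor faulted=occurs, Controller branch inoperative=not → at least one input occurs → occurs.
Leveling path lost [OR]: Primary main contactor malfunctions=not, Redundant leveling sensor lost=occurs → at least one input occurs → occurs.
Safety circuit fails [OR]: B encoder malfunctions=occurs, Outboard drive VFD degraded=occurs, Backup door interlock 2 faulted=not, Outboard governor switch 2 stuck=not → at least one input occurs → occurs.
Drive chain unavailable [AND]: Door interlock trips=occurs, Door loop fails=occurs, Leveling path lost=occurs, Safety circuit fails=occurs → all inputs occur → occurs.
Elevator stuck between floors [OR]: Drive chain unavailable=occurs, #1 hoist motor 2 trips=not → at least one input occurs → occurs.

Yes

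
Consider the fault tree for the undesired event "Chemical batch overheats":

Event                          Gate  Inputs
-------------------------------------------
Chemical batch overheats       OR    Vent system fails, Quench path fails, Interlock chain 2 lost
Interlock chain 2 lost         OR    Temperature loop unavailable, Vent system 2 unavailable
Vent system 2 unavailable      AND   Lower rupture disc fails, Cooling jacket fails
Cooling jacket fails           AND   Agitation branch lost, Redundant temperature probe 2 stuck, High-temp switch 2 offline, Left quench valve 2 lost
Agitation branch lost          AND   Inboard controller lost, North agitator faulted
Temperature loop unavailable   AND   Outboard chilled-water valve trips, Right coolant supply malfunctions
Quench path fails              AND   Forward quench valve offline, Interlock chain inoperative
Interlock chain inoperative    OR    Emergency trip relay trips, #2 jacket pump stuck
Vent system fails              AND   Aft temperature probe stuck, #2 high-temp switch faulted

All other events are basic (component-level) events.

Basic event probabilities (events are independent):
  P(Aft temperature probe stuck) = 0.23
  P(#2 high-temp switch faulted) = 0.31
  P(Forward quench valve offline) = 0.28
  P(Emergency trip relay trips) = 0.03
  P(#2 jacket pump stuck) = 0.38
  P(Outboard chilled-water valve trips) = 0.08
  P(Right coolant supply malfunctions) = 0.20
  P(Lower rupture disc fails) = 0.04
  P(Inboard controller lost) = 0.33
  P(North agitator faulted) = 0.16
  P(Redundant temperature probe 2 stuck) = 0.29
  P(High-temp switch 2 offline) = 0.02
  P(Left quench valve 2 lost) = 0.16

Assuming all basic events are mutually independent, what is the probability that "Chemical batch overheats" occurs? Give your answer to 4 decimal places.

P(Vent system fails) [AND] = 0.23 × 0.31 = 0.071300
P(Interlock chain inoperative) [OR] = 1 − (1−0.03) × (1−0.38) = 0.398600
P(Quench path fails) [AND] = 0.28 × 0.398600 = 0.111608
P(Temperature loop unavailable) [AND] = 0.08 × 0.20 = 0.016000
P(Agitation branch lost) [AND] = 0.33 × 0.16 = 0.052800
P(Cooling jacket fails) [AND] = 0.052800 × 0.29 × 0.02 × 0.16 = 0.000049
P(Vent system 2 unavailable) [AND] = 0.04 × 0.000049 = 0.000002
P(Interlock chain 2 lost) [OR] = 1 − (1−0.016000) × (1−0.000002) = 0.016002
P(Chemical batch overheats) [OR] = 1 − (1−0.071300) × (1−0.111608) × (1−0.016002) = 0.188153
Rounded to 4 decimal places: P(Chemical batch overheats) ≈ 0.1882.

0.1882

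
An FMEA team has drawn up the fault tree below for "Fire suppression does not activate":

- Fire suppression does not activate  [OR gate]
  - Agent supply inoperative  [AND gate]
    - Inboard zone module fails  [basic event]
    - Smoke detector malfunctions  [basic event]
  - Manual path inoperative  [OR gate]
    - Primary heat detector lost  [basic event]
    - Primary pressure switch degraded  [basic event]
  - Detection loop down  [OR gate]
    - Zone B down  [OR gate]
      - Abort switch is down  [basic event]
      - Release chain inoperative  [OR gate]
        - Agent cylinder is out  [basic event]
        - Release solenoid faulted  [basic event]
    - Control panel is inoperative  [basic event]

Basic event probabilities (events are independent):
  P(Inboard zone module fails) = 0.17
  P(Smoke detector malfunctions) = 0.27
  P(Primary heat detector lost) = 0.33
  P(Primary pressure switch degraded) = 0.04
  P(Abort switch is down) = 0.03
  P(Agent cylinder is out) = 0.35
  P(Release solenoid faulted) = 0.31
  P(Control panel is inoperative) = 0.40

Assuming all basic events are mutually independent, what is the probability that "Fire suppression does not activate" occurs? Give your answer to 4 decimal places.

P(Agent supply inoperative) [AND] = 0.17 × 0.27 = 0.045900
P(Manual path inoperative) [OR] = 1 − (1−0.33) × (1−0.04) = 0.356800
P(Release chain inoperative) [OR] = 1 − (1−0.35) × (1−0.31) = 0.551500
P(Zone B down) [OR] = 1 − (1−0.03) × (1−0.551500) = 0.564955
P(Detection loop down) [OR] = 1 − (1−0.564955) × (1−0.40) = 0.738973
P(Fire suppression does not activate) [OR] = 1 − (1−0.045900) × (1−0.356800) × (1−0.738973) = 0.839814
Rounded to 4 decimal places: P(Fire suppression does not activate) ≈ 0.8398.

0.8398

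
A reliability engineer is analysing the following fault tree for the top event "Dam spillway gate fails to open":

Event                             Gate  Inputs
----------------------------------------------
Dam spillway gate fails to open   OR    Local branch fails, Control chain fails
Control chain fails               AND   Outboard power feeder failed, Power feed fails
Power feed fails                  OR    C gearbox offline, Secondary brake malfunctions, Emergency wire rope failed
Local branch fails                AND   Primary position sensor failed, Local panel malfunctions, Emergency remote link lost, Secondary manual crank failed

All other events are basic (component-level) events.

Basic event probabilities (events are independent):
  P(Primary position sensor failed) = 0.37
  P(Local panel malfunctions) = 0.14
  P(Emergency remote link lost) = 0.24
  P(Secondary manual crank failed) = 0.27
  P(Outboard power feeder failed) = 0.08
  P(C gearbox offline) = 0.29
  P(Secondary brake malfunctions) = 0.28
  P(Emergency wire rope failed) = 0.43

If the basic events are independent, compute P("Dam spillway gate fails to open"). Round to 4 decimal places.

0.0599

P(Local branch fails) [AND] = 0.37 × 0.14 × 0.24 × 0.27 = 0.003357
P(Power feed fails) [OR] = 1 − (1−0.29) × (1−0.28) × (1−0.43) = 0.708616
P(Control chain fails) [AND] = 0.08 × 0.708616 = 0.056689
P(Dam spillway gate fails to open) [OR] = 1 − (1−0.003357) × (1−0.056689) = 0.059856
Rounded to 4 decimal places: P(Dam spillway gate fails to open) ≈ 0.0599.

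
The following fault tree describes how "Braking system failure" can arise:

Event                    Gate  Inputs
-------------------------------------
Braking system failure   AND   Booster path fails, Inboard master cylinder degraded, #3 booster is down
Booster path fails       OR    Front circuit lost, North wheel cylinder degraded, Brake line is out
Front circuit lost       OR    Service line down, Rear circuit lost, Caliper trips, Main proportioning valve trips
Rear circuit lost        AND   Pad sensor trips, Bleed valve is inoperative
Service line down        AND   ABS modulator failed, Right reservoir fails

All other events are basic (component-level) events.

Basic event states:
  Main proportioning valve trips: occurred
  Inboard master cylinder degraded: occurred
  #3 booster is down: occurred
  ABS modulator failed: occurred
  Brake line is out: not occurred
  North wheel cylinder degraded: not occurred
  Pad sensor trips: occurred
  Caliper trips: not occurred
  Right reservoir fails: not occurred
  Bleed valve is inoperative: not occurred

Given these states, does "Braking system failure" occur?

Yes

Service line down [AND]: ABS modulator failed=occurs, Right reservoir fails=not → not all inputs occur → does not occur.
Rear circuit lost [AND]: Pad sensor trips=occurs, Bleed valve is inoperative=not → not all inputs occur → does not occur.
Front circuit lost [OR]: Service line down=not, Rear circuit lost=not, Caliper trips=not, Main proportioning valve trips=occurs → at least one input occurs → occurs.
Booster path fails [OR]: Front circuit lost=occurs, North wheel cylinder degraded=not, Brake line is out=not → at least one input occurs → occurs.
Braking system failure [AND]: Booster path fails=occurs, Inboard master cylinder degraded=occurs, #3 booster is down=occurs → all inputs occur → occurs.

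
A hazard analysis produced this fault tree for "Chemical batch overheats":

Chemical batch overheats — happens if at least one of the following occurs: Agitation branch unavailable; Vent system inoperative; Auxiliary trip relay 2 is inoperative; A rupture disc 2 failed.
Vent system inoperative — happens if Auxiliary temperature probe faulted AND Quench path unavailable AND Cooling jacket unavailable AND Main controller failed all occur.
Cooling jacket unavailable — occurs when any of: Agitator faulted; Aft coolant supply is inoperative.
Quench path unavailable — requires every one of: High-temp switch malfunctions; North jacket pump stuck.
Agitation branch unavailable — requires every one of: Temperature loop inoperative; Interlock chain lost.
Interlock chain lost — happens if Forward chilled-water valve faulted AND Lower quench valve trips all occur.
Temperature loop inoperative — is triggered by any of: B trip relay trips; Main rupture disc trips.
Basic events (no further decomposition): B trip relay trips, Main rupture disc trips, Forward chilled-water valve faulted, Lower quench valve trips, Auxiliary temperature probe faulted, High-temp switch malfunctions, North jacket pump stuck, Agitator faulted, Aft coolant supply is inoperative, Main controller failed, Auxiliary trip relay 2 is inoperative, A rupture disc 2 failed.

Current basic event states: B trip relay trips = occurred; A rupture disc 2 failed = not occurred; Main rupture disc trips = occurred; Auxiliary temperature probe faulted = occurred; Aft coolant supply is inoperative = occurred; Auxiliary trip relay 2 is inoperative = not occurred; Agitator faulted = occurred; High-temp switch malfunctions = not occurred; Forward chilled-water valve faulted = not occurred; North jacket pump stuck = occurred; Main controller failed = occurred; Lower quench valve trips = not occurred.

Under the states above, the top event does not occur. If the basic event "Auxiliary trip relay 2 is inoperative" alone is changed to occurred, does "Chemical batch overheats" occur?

Counterfactual: set "Auxiliary trip relay 2 is inoperative" to occurred.
Temperature loop inoperative [OR]: B trip relay trips=occurs, Main rupture disc trips=occurs → at least one input occurs → occurs.
Interlock chain lost [AND]: Forward chilled-water valve faulted=not, Lower quench valve trips=not → not all inputs occur → does not occur.
Agitation branch unavailable [AND]: Temperature loop inoperative=occurs, Interlock chain lost=not → not all inputs occur → does not occur.
Quench path unavailable [AND]: High-temp switch malfunctions=not, North jacket pump stuck=occurs → not all inputs occur → does not occur.
Cooling jacket unavailable [OR]: Agitator faulted=occurs, Aft coolant supply is inoperative=occurs → at least one input occurs → occurs.
Vent system inoperative [AND]: Auxiliary temperature probe faulted=occurs, Quench path unavailable=not, Cooling jacket unavailable=occurs, Main controller failed=occurs → not all inputs occur → does not occur.
Chemical batch overheats [OR]: Agitation branch unavailable=not, Vent system inoperative=not, Auxiliary trip relay 2 is inoperative=occurs, A rupture disc 2 failed=not → at least one input occurs → occurs.

Yes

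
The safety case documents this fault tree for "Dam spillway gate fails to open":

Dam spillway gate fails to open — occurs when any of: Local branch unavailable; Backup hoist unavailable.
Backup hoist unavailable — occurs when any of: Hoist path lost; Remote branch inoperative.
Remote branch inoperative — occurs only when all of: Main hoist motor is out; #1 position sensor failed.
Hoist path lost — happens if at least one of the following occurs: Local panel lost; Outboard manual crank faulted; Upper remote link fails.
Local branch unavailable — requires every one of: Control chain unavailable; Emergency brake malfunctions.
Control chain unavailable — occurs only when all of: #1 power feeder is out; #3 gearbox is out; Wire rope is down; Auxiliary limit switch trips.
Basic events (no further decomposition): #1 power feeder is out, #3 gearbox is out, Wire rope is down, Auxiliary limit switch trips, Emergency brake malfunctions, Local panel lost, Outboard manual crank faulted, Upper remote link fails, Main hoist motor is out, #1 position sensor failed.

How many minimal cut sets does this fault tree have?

5

Control chain unavailable [AND]: one cut set from each child combined → 1 × 1 × 1 × 1 = 1 cut set(s).
Local branch unavailable [AND]: one cut set from each child combined → 1 × 1 = 1 cut set(s).
Hoist path lost [OR]: union of children's cut sets → 3 cut set(s).
Remote branch inoperative [AND]: one cut set from each child combined → 1 × 1 = 1 cut set(s).
Backup hoist unavailable [OR]: union of children's cut sets → 4 cut set(s).
Dam spillway gate fails to open [OR]: union of children's cut sets → 5 cut set(s).
Minimal cut sets: {#1 power feeder is out, #3 gearbox is out, Auxiliary limit switch trips, Emergency brake malfunctions, Wire rope is down}; {Local panel lost}; {Outboard manual crank faulted}; {Upper remote link fails}; {#1 position sensor failed, Main hoist motor is out}.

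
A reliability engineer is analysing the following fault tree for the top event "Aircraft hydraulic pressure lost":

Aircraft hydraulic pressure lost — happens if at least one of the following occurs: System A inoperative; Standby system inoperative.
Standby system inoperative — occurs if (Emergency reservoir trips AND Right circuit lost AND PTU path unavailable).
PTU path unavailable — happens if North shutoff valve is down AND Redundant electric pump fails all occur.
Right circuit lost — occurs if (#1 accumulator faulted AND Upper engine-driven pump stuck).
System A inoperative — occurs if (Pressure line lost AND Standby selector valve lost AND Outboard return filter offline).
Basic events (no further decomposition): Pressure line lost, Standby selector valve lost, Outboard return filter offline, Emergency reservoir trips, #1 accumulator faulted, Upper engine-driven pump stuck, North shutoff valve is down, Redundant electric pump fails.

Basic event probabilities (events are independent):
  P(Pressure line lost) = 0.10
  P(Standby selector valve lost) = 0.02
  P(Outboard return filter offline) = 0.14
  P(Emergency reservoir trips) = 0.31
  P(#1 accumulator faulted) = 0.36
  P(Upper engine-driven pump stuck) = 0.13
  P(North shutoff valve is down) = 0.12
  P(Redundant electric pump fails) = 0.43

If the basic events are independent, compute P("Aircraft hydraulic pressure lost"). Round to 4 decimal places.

P(System A inoperative) [AND] = 0.10 × 0.02 × 0.14 = 0.000280
P(Right circuit lost) [AND] = 0.36 × 0.13 = 0.046800
P(PTU path unavailable) [AND] = 0.12 × 0.43 = 0.051600
P(Standby system inoperative) [AND] = 0.31 × 0.046800 × 0.051600 = 0.000749
P(Aircraft hydraulic pressure lost) [OR] = 1 − (1−0.000280) × (1−0.000749) = 0.001029
Rounded to 4 decimal places: P(Aircraft hydraulic pressure lost) ≈ 0.0010.

0.0010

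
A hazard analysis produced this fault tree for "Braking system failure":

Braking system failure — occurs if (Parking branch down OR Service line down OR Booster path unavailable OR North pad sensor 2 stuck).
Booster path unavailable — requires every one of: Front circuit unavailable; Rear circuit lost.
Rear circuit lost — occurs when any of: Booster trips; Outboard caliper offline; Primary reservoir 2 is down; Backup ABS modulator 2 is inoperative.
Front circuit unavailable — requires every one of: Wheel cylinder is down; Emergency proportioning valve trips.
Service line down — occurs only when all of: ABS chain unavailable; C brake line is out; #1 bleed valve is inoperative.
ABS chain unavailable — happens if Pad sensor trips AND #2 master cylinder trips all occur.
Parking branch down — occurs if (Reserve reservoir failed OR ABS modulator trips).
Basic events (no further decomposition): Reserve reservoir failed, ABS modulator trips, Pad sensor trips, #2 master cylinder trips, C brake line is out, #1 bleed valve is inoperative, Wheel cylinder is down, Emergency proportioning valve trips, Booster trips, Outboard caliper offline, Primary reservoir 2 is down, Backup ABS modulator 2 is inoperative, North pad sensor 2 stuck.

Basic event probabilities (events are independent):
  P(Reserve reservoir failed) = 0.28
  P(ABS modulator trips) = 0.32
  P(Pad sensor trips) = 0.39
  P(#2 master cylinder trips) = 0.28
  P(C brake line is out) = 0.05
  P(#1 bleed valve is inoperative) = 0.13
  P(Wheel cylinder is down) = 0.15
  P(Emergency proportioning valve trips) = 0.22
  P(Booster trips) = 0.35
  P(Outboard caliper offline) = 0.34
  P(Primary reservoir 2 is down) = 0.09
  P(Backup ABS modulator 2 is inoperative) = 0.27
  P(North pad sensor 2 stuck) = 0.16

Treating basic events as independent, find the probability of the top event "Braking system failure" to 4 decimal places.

P(Parking branch down) [OR] = 1 − (1−0.28) × (1−0.32) = 0.510400
P(ABS chain unavailable) [AND] = 0.39 × 0.28 = 0.109200
P(Service line down) [AND] = 0.109200 × 0.05 × 0.13 = 0.000710
P(Front circuit unavailable) [AND] = 0.15 × 0.22 = 0.033000
P(Rear circuit lost) [OR] = 1 − (1−0.35) × (1−0.34) × (1−0.09) × (1−0.27) = 0.715015
P(Booster path unavailable) [AND] = 0.033000 × 0.715015 = 0.023595
P(Braking system failure) [OR] = 1 − (1−0.510400) × (1−0.000710) × (1−0.023595) × (1−0.16) = 0.598725
Rounded to 4 decimal places: P(Braking system failure) ≈ 0.5987.

0.5987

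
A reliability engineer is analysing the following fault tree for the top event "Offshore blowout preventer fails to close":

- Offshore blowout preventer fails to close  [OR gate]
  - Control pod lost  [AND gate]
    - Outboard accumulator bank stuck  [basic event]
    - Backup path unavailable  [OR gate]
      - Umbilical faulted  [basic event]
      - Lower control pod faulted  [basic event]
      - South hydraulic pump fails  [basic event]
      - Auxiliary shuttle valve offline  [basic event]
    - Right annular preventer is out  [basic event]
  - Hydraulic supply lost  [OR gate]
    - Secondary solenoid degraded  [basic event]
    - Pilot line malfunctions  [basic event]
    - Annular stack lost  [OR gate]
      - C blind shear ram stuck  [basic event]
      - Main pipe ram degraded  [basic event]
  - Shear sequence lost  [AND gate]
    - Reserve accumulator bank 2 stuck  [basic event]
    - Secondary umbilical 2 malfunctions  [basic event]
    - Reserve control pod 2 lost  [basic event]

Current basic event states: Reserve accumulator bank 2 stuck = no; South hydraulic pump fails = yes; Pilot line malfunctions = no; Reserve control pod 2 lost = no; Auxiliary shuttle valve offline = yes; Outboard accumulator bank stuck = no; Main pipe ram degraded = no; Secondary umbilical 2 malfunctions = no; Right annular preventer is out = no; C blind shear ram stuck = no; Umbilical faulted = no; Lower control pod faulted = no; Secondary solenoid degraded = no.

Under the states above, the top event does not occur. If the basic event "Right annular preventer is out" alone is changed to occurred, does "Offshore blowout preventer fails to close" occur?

Counterfactual: set "Right annular preventer is out" to occurred.
Backup path unavailable [OR]: Umbilical faulted=not, Lower control pod faulted=not, South hydraulic pump fails=occurs, Auxiliary shuttle valve offline=occurs → at least one input occurs → occurs.
Control pod lost [AND]: Outboard accumulator bank stuck=not, Backup path unavailable=occurs, Right annular preventer is out=occurs → not all inputs occur → does not occur.
Annular stack lost [OR]: C blind shear ram stuck=not, Main pipe ram degraded=not → no input occurs → does not occur.
Hydraulic supply lost [OR]: Secondary solenoid degraded=not, Pilot line malfunctions=not, Annular stack lost=not → no input occurs → does not occur.
Shear sequence lost [AND]: Reserve accumulator bank 2 stuck=not, Secondary umbilical 2 malfunctions=not, Reserve control pod 2 lost=not → not all inputs occur → does not occur.
Offshore blowout preventer fails to close [OR]: Control pod lost=not, Hydraulic supply lost=not, Shear sequence lost=not → no input occurs → does not occur.

No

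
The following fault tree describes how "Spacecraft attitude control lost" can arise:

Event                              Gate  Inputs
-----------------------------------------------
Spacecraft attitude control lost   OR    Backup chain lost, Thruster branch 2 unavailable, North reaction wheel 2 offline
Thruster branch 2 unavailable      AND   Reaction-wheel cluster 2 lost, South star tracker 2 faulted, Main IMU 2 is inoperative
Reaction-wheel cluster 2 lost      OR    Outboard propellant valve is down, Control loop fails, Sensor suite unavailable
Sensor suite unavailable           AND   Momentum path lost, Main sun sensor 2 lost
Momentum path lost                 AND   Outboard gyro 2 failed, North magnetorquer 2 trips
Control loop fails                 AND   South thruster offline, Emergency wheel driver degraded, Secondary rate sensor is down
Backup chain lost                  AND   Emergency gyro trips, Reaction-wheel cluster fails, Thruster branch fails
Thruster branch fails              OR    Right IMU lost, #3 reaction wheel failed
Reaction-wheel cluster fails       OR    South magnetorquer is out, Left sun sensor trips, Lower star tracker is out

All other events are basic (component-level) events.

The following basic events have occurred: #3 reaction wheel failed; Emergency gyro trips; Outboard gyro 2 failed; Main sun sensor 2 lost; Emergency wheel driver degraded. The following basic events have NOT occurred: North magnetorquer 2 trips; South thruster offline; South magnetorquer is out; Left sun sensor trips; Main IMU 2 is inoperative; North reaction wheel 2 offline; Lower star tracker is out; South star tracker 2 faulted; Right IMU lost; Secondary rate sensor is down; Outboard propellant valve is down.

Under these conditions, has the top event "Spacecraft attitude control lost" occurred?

No

Reaction-wheel cluster fails [OR]: South magnetorquer is out=not, Left sun sensor trips=not, Lower star tracker is out=not → no input occurs → does not occur.
Thruster branch fails [OR]: Right IMU lost=not, #3 reaction wheel failed=occurs → at least one input occurs → occurs.
Backup chain lost [AND]: Emergency gyro trips=occurs, Reaction-wheel cluster fails=not, Thruster branch fails=occurs → not all inputs occur → does not occur.
Control loop fails [AND]: South thruster offline=not, Emergency wheel driver degraded=occurs, Secondary rate sensor is down=not → not all inputs occur → does not occur.
Momentum path lost [AND]: Outboard gyro 2 failed=occurs, North magnetorquer 2 trips=not → not all inputs occur → does not occur.
Sensor suite unavailable [AND]: Momentum path lost=not, Main sun sensor 2 lost=occurs → not all inputs occur → does not occur.
Reaction-wheel cluster 2 lost [OR]: Outboard propellant valve is down=not, Control loop fails=not, Sensor suite unavailable=not → no input occurs → does not occur.
Thruster branch 2 unavailable [AND]: Reaction-wheel cluster 2 lost=not, South star tracker 2 faulted=not, Main IMU 2 is inoperative=not → not all inputs occur → does not occur.
Spacecraft attitude control lost [OR]: Backup chain lost=not, Thruster branch 2 unavailable=not, North reaction wheel 2 offline=not → no input occurs → does not occur.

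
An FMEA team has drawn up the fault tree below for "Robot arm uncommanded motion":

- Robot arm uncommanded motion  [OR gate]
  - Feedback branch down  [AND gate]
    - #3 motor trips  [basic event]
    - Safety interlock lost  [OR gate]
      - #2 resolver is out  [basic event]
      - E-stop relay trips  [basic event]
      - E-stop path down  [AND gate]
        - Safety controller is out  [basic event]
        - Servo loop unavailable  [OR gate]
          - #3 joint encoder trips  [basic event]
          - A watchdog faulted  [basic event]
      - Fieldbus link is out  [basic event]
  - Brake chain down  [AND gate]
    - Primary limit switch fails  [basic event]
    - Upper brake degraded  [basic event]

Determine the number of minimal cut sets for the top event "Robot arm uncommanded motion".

6

Servo loop unavailable [OR]: union of children's cut sets → 2 cut set(s).
E-stop path down [AND]: one cut set from each child combined → 1 × 2 = 2 cut set(s).
Safety interlock lost [OR]: union of children's cut sets → 5 cut set(s).
Feedback branch down [AND]: one cut set from each child combined → 1 × 5 = 5 cut set(s).
Brake chain down [AND]: one cut set from each child combined → 1 × 1 = 1 cut set(s).
Robot arm uncommanded motion [OR]: union of children's cut sets → 6 cut set(s).
Minimal cut sets: {#2 resolver is out, #3 motor trips}; {#3 motor trips, E-stop relay trips}; {#3 joint encoder trips, #3 motor trips, Safety controller is out}; {#3 motor trips, A watchdog faulted, Safety controller is out}; {#3 motor trips, Fieldbus link is out}; {Primary limit switch fails, Upper brake degraded}.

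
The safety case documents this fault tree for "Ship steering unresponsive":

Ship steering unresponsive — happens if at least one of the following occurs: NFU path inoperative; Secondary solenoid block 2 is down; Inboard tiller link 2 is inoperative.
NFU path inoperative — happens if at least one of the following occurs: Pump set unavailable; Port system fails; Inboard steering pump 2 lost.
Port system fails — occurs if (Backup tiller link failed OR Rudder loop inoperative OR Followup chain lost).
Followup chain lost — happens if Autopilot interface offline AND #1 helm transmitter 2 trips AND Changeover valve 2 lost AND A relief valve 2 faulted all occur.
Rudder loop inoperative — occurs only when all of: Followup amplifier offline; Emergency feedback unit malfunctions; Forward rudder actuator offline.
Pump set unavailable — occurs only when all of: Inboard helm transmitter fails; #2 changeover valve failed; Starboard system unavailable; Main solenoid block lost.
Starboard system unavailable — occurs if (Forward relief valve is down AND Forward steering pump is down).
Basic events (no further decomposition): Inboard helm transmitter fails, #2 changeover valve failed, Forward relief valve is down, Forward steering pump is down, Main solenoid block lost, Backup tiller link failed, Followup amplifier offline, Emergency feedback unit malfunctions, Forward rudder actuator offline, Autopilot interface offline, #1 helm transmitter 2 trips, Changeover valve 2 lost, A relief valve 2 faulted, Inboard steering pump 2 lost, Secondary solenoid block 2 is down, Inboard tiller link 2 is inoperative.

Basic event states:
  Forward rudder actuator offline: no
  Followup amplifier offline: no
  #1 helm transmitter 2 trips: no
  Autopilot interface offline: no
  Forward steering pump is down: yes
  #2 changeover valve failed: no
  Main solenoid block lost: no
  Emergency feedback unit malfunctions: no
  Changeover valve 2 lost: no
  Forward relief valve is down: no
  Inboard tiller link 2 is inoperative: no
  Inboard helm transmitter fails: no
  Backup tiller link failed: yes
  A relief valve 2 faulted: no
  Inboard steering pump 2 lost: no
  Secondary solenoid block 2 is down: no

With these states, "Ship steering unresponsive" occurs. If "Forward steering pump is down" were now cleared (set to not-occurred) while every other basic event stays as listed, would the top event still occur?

Yes

Counterfactual: set "Forward steering pump is down" to not occurred.
Starboard system unavailable [AND]: Forward relief valve is down=not, Forward steering pump is down=not → not all inputs occur → does not occur.
Pump set unavailable [AND]: Inboard helm transmitter fails=not, #2 changeover valve failed=not, Starboard system unavailable=not, Main solenoid block lost=not → not all inputs occur → does not occur.
Rudder loop inoperative [AND]: Followup amplifier offline=not, Emergency feedback unit malfunctions=not, Forward rudder actuator offline=not → not all inputs occur → does not occur.
Followup chain lost [AND]: Autopilot interface offline=not, #1 helm transmitter 2 trips=not, Changeover valve 2 lost=not, A relief valve 2 faulted=not → not all inputs occur → does not occur.
Port system fails [OR]: Backup tiller link failed=occurs, Rudder loop inoperative=not, Followup chain lost=not → at least one input occurs → occurs.
NFU path inoperative [OR]: Pump set unavailable=not, Port system fails=occurs, Inboard steering pump 2 lost=not → at least one input occurs → occurs.
Ship steering unresponsive [OR]: NFU path inoperative=occurs, Secondary solenoid block 2 is down=not, Inboard tiller link 2 is inoperative=not → at least one input occurs → occurs.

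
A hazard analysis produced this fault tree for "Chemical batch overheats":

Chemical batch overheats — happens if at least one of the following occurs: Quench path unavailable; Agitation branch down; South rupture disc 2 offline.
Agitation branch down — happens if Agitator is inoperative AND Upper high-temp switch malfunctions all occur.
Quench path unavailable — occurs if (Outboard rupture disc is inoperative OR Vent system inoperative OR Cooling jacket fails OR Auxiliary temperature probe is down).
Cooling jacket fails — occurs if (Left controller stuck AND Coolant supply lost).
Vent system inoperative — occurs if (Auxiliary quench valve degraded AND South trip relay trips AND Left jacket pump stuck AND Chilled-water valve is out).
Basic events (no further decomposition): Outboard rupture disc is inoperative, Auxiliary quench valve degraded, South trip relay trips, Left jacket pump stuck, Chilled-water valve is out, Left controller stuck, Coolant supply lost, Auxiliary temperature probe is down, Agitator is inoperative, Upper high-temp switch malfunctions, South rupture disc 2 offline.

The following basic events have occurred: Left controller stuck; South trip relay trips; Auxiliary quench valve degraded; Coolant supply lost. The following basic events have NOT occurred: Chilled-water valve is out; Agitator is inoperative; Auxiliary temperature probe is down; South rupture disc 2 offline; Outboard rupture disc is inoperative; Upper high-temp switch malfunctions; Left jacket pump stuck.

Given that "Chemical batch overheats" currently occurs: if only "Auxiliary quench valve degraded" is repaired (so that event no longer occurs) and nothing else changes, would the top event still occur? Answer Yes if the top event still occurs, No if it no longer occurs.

Counterfactual: set "Auxiliary quench valve degraded" to not occurred.
Vent system inoperative [AND]: Auxiliary quench valve degraded=not, South trip relay trips=occurs, Left jacket pump stuck=not, Chilled-water valve is out=not → not all inputs occur → does not occur.
Cooling jacket fails [AND]: Left controller stuck=occurs, Coolant supply lost=occurs → all inputs occur → occurs.
Quench path unavailable [OR]: Outboard rupture disc is inoperative=not, Vent system inoperative=not, Cooling jacket fails=occurs, Auxiliary temperature probe is down=not → at least one input occurs → occurs.
Agitation branch down [AND]: Agitator is inoperative=not, Upper high-temp switch malfunctions=not → not all inputs occur → does not occur.
Chemical batch overheats [OR]: Quench path unavailable=occurs, Agitation branch down=not, South rupture disc 2 offline=not → at least one input occurs → occurs.

Yes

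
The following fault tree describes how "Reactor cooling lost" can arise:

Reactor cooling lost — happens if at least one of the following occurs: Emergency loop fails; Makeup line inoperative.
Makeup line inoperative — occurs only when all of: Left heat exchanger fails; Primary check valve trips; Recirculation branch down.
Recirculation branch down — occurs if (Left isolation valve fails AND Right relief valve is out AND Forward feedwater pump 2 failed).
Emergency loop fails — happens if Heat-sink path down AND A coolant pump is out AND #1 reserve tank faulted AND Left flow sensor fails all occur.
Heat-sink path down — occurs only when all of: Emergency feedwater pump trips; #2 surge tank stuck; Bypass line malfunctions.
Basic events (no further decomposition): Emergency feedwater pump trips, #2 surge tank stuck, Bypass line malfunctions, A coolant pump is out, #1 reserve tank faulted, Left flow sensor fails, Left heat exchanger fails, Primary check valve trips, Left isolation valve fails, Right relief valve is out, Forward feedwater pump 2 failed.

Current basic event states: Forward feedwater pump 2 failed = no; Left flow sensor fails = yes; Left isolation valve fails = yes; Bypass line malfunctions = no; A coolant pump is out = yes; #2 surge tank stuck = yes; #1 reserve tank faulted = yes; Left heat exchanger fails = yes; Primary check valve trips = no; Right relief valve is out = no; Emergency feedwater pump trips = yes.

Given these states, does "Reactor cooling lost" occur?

Heat-sink path down [AND]: Emergency feedwater pump trips=occurs, #2 surge tank stuck=occurs, Bypass line malfunctions=not → not all inputs occur → does not occur.
Emergency loop fails [AND]: Heat-sink path down=not, A coolant pump is out=occurs, #1 reserve tank faulted=occurs, Left flow sensor fails=occurs → not all inputs occur → does not occur.
Recirculation branch down [AND]: Left isolation valve fails=occurs, Right relief valve is out=not, Forward feedwater pump 2 failed=not → not all inputs occur → does not occur.
Makeup line inoperative [AND]: Left heat exchanger fails=occurs, Primary check valve trips=not, Recirculation branch down=not → not all inputs occur → does not occur.
Reactor cooling lost [OR]: Emergency loop fails=not, Makeup line inoperative=not → no input occurs → does not occur.

No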